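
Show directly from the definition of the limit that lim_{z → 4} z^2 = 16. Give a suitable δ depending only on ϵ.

Suppose ϵ > 0. We seek δ > 0 with 0 < |z − 4| < δ ⇒ |z^2 − 16| < ϵ.
Factor: z^2 − 16 = (z − 4)(z + 4), so |z^2 − 16| = |z − 4|·|z + 4|.
Restrict δ ≤ 1. Then |z − 4| < 1 gives |z| < 5, so by the triangle inequality |z + 4| ≤ 5 + 4 = 9.
Hence |z^2 − 16| ≤ 9|z − 4|, which is < ϵ once |z − 4| < ϵ/9.
Take δ = min(1, ϵ/9). If 0 < |z − 4| < δ then both bounds hold and |z^2 − 16| ≤ 9|z − 4| < 9·(ϵ/9) = ϵ.

δ = min(1, ϵ/9)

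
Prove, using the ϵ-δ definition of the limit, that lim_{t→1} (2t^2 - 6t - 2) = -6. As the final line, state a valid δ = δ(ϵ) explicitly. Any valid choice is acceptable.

Suppose ϵ > 0. We want δ > 0 such that 0 < |t − 1| < δ implies |(2t^2 - 6t - 2) + 6| < ϵ.
(2t^2 - 6t - 2) + 6 = 2t^2 - 6t + 4 = (t − 1)(2t - 4).
So |(2t^2 - 6t - 2) + 6| = |t − 1|·|2t - 4|.
Assume first that |t − 1| < 1, so |t| < 2. Then |2t - 4| ≤ 2·2 + 4 = 8.
Hence |(2t^2 - 6t - 2) + 6| ≤ 8|t − 1| < ϵ provided |t − 1| < ϵ/8.
Choosing δ = min(1, ϵ/8) ensures both conditions, hence |(2t^2 - 6t - 2) + 6| < ϵ.

δ = min(1, ϵ/8)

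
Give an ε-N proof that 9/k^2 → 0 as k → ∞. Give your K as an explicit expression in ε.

K = (9/ε)^{1/2}

Let ε > 0 be given. For k ≥ 1, |9/k^2 − 0| = 9/k^2.
9/k^2 < ε ⇔ k^2 > 9/ε ⇔ k > (9/ε)^{1/2}.
Take K = (9/ε)^{1/2}. Then k > K implies 9/k^2 < ε.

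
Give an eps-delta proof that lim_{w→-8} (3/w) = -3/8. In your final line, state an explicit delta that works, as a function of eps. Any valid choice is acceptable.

delta = min(4, (32/3)eps)

Fix eps > 0. We seek delta > 0 such that 0 < |w + 8| < delta implies |3/w + 3/8| < eps.
|3/w + 3/8| = 3·|-8 − w|/(8·|w|) = 3|w + 8|/(8|w|).
Restrict delta ≤ 4. Then |w + 8| < 4 gives |w| > 4, so 8|w| > 32.
Then |3/w + 3/8| < 3|w + 8|/32, which is < eps when |w + 8| < (32/3)eps.
Take delta = min(4, (32/3)eps). Then 0 < |w + 8| < delta gives both |w + 8| < 4 and |w + 8| < (32/3)eps, so |3/w + 3/8| < eps.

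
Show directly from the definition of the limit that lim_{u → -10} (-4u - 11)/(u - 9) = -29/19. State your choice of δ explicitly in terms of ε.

Suppose ε > 0. We want δ > 0 with 0 < |u + 10| < δ ⇒ |(-4u - 11)/(u - 9) + 29/19| < ε.
Combining over a common denominator, (-4u - 11)/(u - 9) + 29/19 = [(-4u - 11)·(-19) − 29·(u - 9)] / [(-19)·(u - 9)] = 47(u + 10) / ((-19)(u - 9)).
So |(-4u - 11)/(u - 9) + 29/19| = 47|u + 10| / (19·|u − 9|).
Restrict δ ≤ 19/2. Then |u + 10| < 19/2 gives |u − 9| = |(u + 10) + (-19)| ≥ 19 − 19/2 = 19/2.
Hence |(-4u - 11)/(u - 9) + 29/19| < 47|u + 10|/(19·(19/2)) = (94/361)|u + 10|, which is < ε once |u + 10| < (361/94)ε.
Take δ = min(19/2, (361/94)ε). Then 0 < |u + 10| < δ forces both bounds, so |(-4u - 11)/(u - 9) + 29/19| < ε.

δ = min(19/2, (361/94)ε)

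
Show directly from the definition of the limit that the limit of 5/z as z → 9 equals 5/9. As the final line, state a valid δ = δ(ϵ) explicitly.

Let ϵ > 0. We seek δ > 0 such that 0 < |z − 9| < δ implies |5/z − (5/9)| < ϵ.
|5/z − (5/9)| = 5·|9 − z|/(9·|z|) = 5|z − 9|/(9|z|).
Restrict δ ≤ 9/2. Then |z − 9| < 9/2 gives |z| > 9/2, so 9|z| > 81/2.
Then |5/z − (5/9)| < 5|z − 9|/(81/2), which is < ϵ when |z − 9| < (81/10)ϵ.
Take δ = min(9/2, (81/10)ϵ). Then 0 < |z − 9| < δ gives both |z − 9| < 9/2 and |z − 9| < (81/10)ϵ, so |5/z − (5/9)| < ϵ.

δ = min(9/2, (81/10)ϵ)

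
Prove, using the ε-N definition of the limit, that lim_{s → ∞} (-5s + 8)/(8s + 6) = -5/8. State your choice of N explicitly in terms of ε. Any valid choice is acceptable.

N = (47/32)/ε

Let ε > 0 be given. We seek N > 0 such that s > N implies |(-5s + 8)/(8s + 6) + 5/8| < ε.
(-5s + 8)/(8s + 6) + 5/8 = (8(-5s + 8) − (-5)(8s + 6)) / (8(8s + 6)) = 94/(8(8s + 6)).
For s > 0 we have 8s + 6 > 8s, so |(-5s + 8)/(8s + 6) + 5/8| = 94/(8(8s + 6)) < 94/(8·8s) = (47/32)/s.
Thus |(-5s + 8)/(8s + 6) + 5/8| < ε whenever s > (47/32)/ε.
Take N = (47/32)/ε. If s > N then |(-5s + 8)/(8s + 6) + 5/8| < (47/32)/s < ε.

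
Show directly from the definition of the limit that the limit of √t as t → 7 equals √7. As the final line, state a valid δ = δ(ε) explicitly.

δ = min(7, √7·ε)

Fix ε > 0. We want δ > 0 such that 0 < |t − 7| < δ implies |√t − √7| < ε.
Multiplying by the conjugate, |√t − √7| = |t − 7|/(√t + √7).
Restrict δ ≤ 7 so that |t − 7| < 7 forces t > 0, and then √t + √7 > √7.
Hence |√t − √7| < |t − 7|/√7, which is < ε once |t − 7| < √7·ε.
Take δ = min(7, √7·ε). If 0 < |t − 7| < δ then t > 0 and |√t − √7| < |t − 7|/√7 < ε.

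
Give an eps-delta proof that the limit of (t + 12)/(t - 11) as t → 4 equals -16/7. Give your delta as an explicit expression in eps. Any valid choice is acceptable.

Let eps > 0. We want delta > 0 with 0 < |t − 4| < delta ⇒ |(t + 12)/(t - 11) + 16/7| < eps.
Combining over a common denominator, (t + 12)/(t - 11) + 16/7 = [(t + 12)·(-7) − 16·(t - 11)] / [(-7)·(t - 11)] = -23(t − 4) / ((-7)(t - 11)).
So |(t + 12)/(t - 11) + 16/7| = 23|t − 4| / (7·|t − 11|).
Restrict delta ≤ 7/2. Then |t − 4| < 7/2 gives |t − 11| = |(t − 4) + (-7)| ≥ 7 − 7/2 = 7/2.
Hence |(t + 12)/(t - 11) + 16/7| < 23|t − 4|/(7·(7/2)) = (46/49)|t − 4|, which is < eps once |t − 4| < (49/46)eps.
Take delta = min(7/2, (49/46)eps). Then 0 < |t − 4| < delta forces both bounds, so |(t + 12)/(t - 11) + 16/7| < eps.

delta = min(7/2, (49/46)eps)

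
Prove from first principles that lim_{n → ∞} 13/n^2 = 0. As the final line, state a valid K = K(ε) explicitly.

K = (13/ε)^{1/2}

Let ε > 0 be given. For n ≥ 1, |13/n^2 − 0| = 13/n^2.
13/n^2 < ε ⇔ n^2 > 13/ε ⇔ n > (13/ε)^{1/2}.
Take K = (13/ε)^{1/2}. Then n > K implies 13/n^2 < ε.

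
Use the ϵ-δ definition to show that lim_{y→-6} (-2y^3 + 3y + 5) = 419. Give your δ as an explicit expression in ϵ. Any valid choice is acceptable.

δ = min(1, ϵ/251)

Fix ϵ > 0. We want δ > 0 such that 0 < |y + 6| < δ implies |(-2y^3 + 3y + 5) − 419| < ϵ.
(-2y^3 + 3y + 5) − 419 = -2y^3 + 3y - 414 = (y + 6)(-2y^2 + 12y - 69).
So |(-2y^3 + 3y + 5) − 419| = |y + 6|·|-2y^2 + 12y - 69|.
Require δ ≤ 1. Then |y + 6| < 1 gives |y| < 7, and by the triangle inequality |-2y^2 + 12y - 69| ≤ 2·7^2 + 12·7 + 69 = 251.
Hence |(-2y^3 + 3y + 5) − 419| ≤ 251|y + 6| < ϵ provided |y + 6| < ϵ/251.
Take δ = min(1, ϵ/251). Then 0 < |y + 6| < δ gives both |y + 6| < 1 and |y + 6| < ϵ/251, so |(-2y^3 + 3y + 5) − 419| < ϵ.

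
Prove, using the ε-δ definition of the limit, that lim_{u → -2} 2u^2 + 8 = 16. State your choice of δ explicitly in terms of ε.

Let ε > 0 be given. We want δ > 0 such that 0 < |u + 2| < δ implies |(2u^2 + 8) − 16| < ε.
(2u^2 + 8) − 16 = 2u^2 - 8 = (u + 2)(2u - 4).
So |(2u^2 + 8) − 16| = |u + 2|·|2u - 4|.
Assume first that |u + 2| < 1, so |u| < 3. Then |2u - 4| ≤ 2·3 + 4 = 10.
Hence |(2u^2 + 8) − 16| ≤ 10|u + 2| < ε provided |u + 2| < ε/10.
Take δ = min(1, ε/10). Then 0 < |u + 2| < δ gives both |u + 2| < 1 and |u + 2| < ε/10, so |(2u^2 + 8) − 16| < ε.

δ = min(1, ε/10)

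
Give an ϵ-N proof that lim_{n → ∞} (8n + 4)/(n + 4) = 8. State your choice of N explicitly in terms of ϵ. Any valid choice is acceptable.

Let ϵ > 0. For n ≥ 1, |(8n + 4)/(n + 4) − 8| = |-28|/((n + 4)) = 28/((n + 4)).
Since n + 4 ≥ n for n ≥ 1, this is ≤ 28/(n) = 28/n.
So |(8n + 4)/(n + 4) − 8| < ϵ whenever n > 28/ϵ.
Take N = 28/ϵ. If n > N then |(8n + 4)/(n + 4) − 8| ≤ 28/n < ϵ.

N = 28/ϵ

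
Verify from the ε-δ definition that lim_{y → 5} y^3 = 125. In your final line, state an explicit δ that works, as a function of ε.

Let ε > 0 be given. We seek δ > 0 with 0 < |y − 5| < δ ⇒ |y^3 − 125| < ε.
Factor: y^3 − 125 = (y − 5)(y^2 + 5y + 25), so |y^3 − 125| = |y − 5|·|y^2 + 5y + 25|.
Impose δ ≤ 1 so that |y| < 6; then |y^2 + 5y + 25| ≤ 91.
Hence |y^3 − 125| ≤ 91|y − 5|, which is < ε once |y − 5| < ε/91.
Take δ = min(1, ε/91). If 0 < |y − 5| < δ then both bounds hold and |y^3 − 125| ≤ 91|y − 5| < 91·(ε/91) = ε.

δ = min(1, ε/91)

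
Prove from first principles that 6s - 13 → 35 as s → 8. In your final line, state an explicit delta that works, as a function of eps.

Fix eps > 0. We need delta > 0 so that 0 < |s − 8| < delta implies |(6s - 13) − 35| < eps.
|(6s - 13) − 35| = |6s - 48| = 6|s − 8|.
Thus it suffices that |s − 8| < eps/6.
Take delta = eps/6. If 0 < |s − 8| < delta then |(6s - 13) − 35| = 6|s − 8| < 6·(eps/6) = eps.

delta = eps/6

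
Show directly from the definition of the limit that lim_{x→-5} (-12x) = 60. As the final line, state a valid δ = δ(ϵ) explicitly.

δ = ϵ/12

Let ϵ > 0 be given. We need δ > 0 so that 0 < |x + 5| < δ implies |(-12x) − 60| < ϵ.
|(-12x) − 60| = |-12x - 60| = 12|x + 5|.
So 12|x + 5| < ϵ exactly when |x + 5| < ϵ/12.
Take δ = ϵ/12. If 0 < |x + 5| < δ then |(-12x) − 60| = 12|x + 5| < 12·(ϵ/12) = ϵ.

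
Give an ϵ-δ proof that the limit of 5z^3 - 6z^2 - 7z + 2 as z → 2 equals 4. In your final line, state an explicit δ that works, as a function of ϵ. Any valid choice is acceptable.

δ = min(2, ϵ/97)

Let ϵ > 0 be given. We want δ > 0 such that 0 < |z − 2| < δ implies |(5z^3 - 6z^2 - 7z + 2) − 4| < ϵ.
(5z^3 - 6z^2 - 7z + 2) − 4 = 5z^3 - 6z^2 - 7z - 2 = (z − 2)(5z^2 + 4z + 1).
So |(5z^3 - 6z^2 - 7z + 2) − 4| = |z − 2|·|5z^2 + 4z + 1|.
Assume first that |z − 2| < 2, so |z| < 4. Then |5z^2 + 4z + 1| ≤ 5·4^2 + 4·4 + 1 = 97.
Hence |(5z^3 - 6z^2 - 7z + 2) − 4| ≤ 97|z − 2| < ϵ provided |z − 2| < ϵ/97.
Take δ = min(2, ϵ/97). Then 0 < |z − 2| < δ gives both |z − 2| < 2 and |z − 2| < ϵ/97, so |(5z^3 - 6z^2 - 7z + 2) − 4| < ϵ.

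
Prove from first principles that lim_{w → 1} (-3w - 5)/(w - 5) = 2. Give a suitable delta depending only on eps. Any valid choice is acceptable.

delta = min(2, (2/5)eps)

Fix eps > 0. We want delta > 0 with 0 < |w − 1| < delta ⇒ |(-3w - 5)/(w - 5) − 2| < eps.
Combining over a common denominator, (-3w - 5)/(w - 5) − 2 = [(-3w - 5)·(-4) − (-8)·(w - 5)] / [(-4)·(w - 5)] = 20(w − 1) / ((-4)(w - 5)).
So |(-3w - 5)/(w - 5) − 2| = 20|w − 1| / (4·|w − 5|).
Require delta ≤ 2, so |w − 5| ≥ |-4| − |w − 1| > 4 − 2 = 2.
Hence |(-3w - 5)/(w - 5) − 2| < 20|w − 1|/(4·2) = (5/2)|w − 1|, which is < eps once |w − 1| < (2/5)eps.
Take delta = min(2, (2/5)eps). Then 0 < |w − 1| < delta forces both bounds, so |(-3w - 5)/(w - 5) − 2| < eps.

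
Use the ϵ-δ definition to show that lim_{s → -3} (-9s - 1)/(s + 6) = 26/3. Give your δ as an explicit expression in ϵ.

δ = min(3/2, (9/106)ϵ)

Let ϵ > 0. We want δ > 0 with 0 < |s + 3| < δ ⇒ |(-9s - 1)/(s + 6) − (26/3)| < ϵ.
Combining over a common denominator, (-9s - 1)/(s + 6) − (26/3) = [(-9s - 1)·3 − 26·(s + 6)] / [3·(s + 6)] = -53(s + 3) / (3(s + 6)).
So |(-9s - 1)/(s + 6) − (26/3)| = 53|s + 3| / (3·|s + 6|).
Require δ ≤ 3/2, so |s + 6| ≥ |3| − |s + 3| > 3 − 3/2 = 3/2.
Hence |(-9s - 1)/(s + 6) − (26/3)| < 53|s + 3|/(3·(3/2)) = (106/9)|s + 3|, which is < ϵ once |s + 3| < (9/106)ϵ.
Take δ = min(3/2, (9/106)ϵ). Then 0 < |s + 3| < δ forces both bounds, so |(-9s - 1)/(s + 6) − (26/3)| < ϵ.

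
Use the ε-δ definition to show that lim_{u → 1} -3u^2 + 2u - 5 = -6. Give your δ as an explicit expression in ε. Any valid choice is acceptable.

Let ε > 0. We want δ > 0 such that 0 < |u − 1| < δ implies |(-3u^2 + 2u - 5) + 6| < ε.
(-3u^2 + 2u - 5) + 6 = -3u^2 + 2u + 1 = (u − 1)(-3u - 1).
So |(-3u^2 + 2u - 5) + 6| = |u − 1|·|-3u - 1|.
Require δ ≤ 1. Then |u − 1| < 1 gives |u| < 2, and by the triangle inequality |-3u - 1| ≤ 3·2 + 1 = 7.
Hence |(-3u^2 + 2u - 5) + 6| ≤ 7|u − 1| < ε provided |u − 1| < ε/7.
Choosing δ = min(1, ε/7) ensures both conditions, hence |(-3u^2 + 2u - 5) + 6| < ε.

δ = min(1, ε/7)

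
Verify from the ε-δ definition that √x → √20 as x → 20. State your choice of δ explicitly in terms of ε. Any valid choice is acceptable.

δ = min(20, √20·ε)

Suppose ε > 0. We want δ > 0 such that 0 < |x − 20| < δ implies |√x − √20| < ε.
Rationalise: √x − √20 = (x − 20)/(√x + √20), so |√x − √20| = |x − 20|/(√x + √20).
Restrict δ ≤ 20 so that |x − 20| < 20 forces x > 0, and then √x + √20 > √20.
Hence |√x − √20| < |x − 20|/√20, which is < ε once |x − 20| < √20·ε.
Take δ = min(20, √20·ε). If 0 < |x − 20| < δ then x > 0 and |√x − √20| < |x − 20|/√20 < ε.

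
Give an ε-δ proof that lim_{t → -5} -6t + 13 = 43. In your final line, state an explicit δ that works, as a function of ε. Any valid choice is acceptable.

Let ε > 0 be given. We need δ > 0 so that 0 < |t + 5| < δ implies |(-6t + 13) − 43| < ε.
|(-6t + 13) − 43| = |-6t - 30| = 6|t + 5|.
Thus it suffices that |t + 5| < ε/6.
Choosing δ = ε/6 gives |(-6t + 13) − 43| = 6|t + 5| < ε whenever |t + 5| < δ.

δ = ε/6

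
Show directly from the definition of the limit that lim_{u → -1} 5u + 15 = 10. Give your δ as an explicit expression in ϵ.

δ = ϵ/5

Fix ϵ > 0. We need δ > 0 so that 0 < |u + 1| < δ implies |(5u + 15) − 10| < ϵ.
|(5u + 15) − 10| = |5u + 5| = 5|u + 1|.
So 5|u + 1| < ϵ exactly when |u + 1| < ϵ/5.
Choosing δ = ϵ/5 gives |(5u + 15) − 10| = 5|u + 1| < ϵ whenever |u + 1| < δ.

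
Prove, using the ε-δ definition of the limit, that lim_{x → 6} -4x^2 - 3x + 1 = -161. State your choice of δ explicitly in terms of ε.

δ = min(1, ε/55)

Fix ε > 0. We want δ > 0 such that 0 < |x − 6| < δ implies |(-4x^2 - 3x + 1) + 161| < ε.
(-4x^2 - 3x + 1) + 161 = -4x^2 - 3x + 162 = (x − 6)(-4x - 27).
So |(-4x^2 - 3x + 1) + 161| = |x − 6|·|-4x - 27|.
Assume first that |x − 6| < 1, so |x| < 7. Then |-4x - 27| ≤ 4·7 + 27 = 55.
Hence |(-4x^2 - 3x + 1) + 161| ≤ 55|x − 6| < ε provided |x − 6| < ε/55.
Take δ = min(1, ε/55). Then 0 < |x − 6| < δ gives both |x − 6| < 1 and |x − 6| < ε/55, so |(-4x^2 - 3x + 1) + 161| < ε.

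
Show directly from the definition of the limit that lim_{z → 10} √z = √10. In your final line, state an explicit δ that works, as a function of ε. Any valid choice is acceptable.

δ = min(10, √10·ε)

Let ε > 0. We want δ > 0 such that 0 < |z − 10| < δ implies |√z − √10| < ε.
Multiplying by the conjugate, |√z − √10| = |z − 10|/(√z + √10).
Restrict δ ≤ 10 so that |z − 10| < 10 forces z > 0, and then √z + √10 > √10.
Hence |√z − √10| < |z − 10|/√10, which is < ε once |z − 10| < √10·ε.
Take δ = min(10, √10·ε). If 0 < |z − 10| < δ then z > 0 and |√z − √10| < |z − 10|/√10 < ε.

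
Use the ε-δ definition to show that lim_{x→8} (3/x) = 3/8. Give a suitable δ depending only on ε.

Suppose ε > 0. We seek δ > 0 such that 0 < |x − 8| < δ implies |3/x − (3/8)| < ε.
|3/x − (3/8)| = 3·|8 − x|/(8·|x|) = 3|x − 8|/(8|x|).
Restrict δ ≤ 4. Then |x − 8| < 4 gives |x| > 4, so 8|x| > 32.
Then |3/x − (3/8)| < 3|x − 8|/32, which is < ε when |x − 8| < (32/3)ε.
Take δ = min(4, (32/3)ε). Then 0 < |x − 8| < δ gives both |x − 8| < 4 and |x − 8| < (32/3)ε, so |3/x − (3/8)| < ε.

δ = min(4, (32/3)ε)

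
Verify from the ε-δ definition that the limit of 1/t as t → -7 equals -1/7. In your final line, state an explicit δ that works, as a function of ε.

δ = min(7/2, (49/2)ε)

Let ε > 0 be given. We seek δ > 0 such that 0 < |t + 7| < δ implies |1/t + 1/7| < ε.
|1/t + 1/7| = |-7 − t|/(7·|t|) = |t + 7|/(7|t|).
Restrict δ ≤ 7/2. Then |t + 7| < 7/2 gives |t| > 7/2, so 7|t| > 49/2.
Then |1/t + 1/7| < |t + 7|/(49/2), which is < ε when |t + 7| < (49/2)ε.
Take δ = min(7/2, (49/2)ε). Then 0 < |t + 7| < δ gives both |t + 7| < 7/2 and |t + 7| < (49/2)ε, so |1/t + 1/7| < ε.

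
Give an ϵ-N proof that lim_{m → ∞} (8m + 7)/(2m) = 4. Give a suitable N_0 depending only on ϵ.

N_0 = (7/2)/ϵ

Let ϵ > 0. For m ≥ 1, |(8m + 7)/(2m) − 4| = |14|/(2(2m)) = 14/(2(2m)).
Since 2m ≥ 2m for m ≥ 1, this is ≤ 14/(2·2m) = (7/2)/m.
So |(8m + 7)/(2m) − 4| < ϵ whenever m > (7/2)/ϵ.
Take N_0 = (7/2)/ϵ. If m > N_0 then |(8m + 7)/(2m) − 4| ≤ (7/2)/m < ϵ.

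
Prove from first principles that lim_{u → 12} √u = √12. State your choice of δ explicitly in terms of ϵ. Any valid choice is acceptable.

Suppose ϵ > 0. We want δ > 0 such that 0 < |u − 12| < δ implies |√u − √12| < ϵ.
Multiplying by the conjugate, |√u − √12| = |u − 12|/(√u + √12).
Restrict δ ≤ 12 so that |u − 12| < 12 forces u > 0, and then √u + √12 > √12.
Hence |√u − √12| < |u − 12|/√12, which is < ϵ once |u − 12| < √12·ϵ.
Take δ = min(12, √12·ϵ). If 0 < |u − 12| < δ then u > 0 and |√u − √12| < |u − 12|/√12 < ϵ.

δ = min(12, √12·ϵ)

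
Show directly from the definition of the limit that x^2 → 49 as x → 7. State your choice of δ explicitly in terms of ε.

δ = min(1, ε/15)

Suppose ε > 0. We seek δ > 0 with 0 < |x − 7| < δ ⇒ |x^2 − 49| < ε.
Factor: x^2 − 49 = (x − 7)(x + 7), so |x^2 − 49| = |x − 7|·|x + 7|.
Impose δ ≤ 1 so that |x| < 8; then |x + 7| ≤ 15.
Hence |x^2 − 49| ≤ 15|x − 7|, which is < ε once |x − 7| < ε/15.
Take δ = min(1, ε/15). If 0 < |x − 7| < δ then both bounds hold and |x^2 − 49| ≤ 15|x − 7| < 15·(ε/15) = ε.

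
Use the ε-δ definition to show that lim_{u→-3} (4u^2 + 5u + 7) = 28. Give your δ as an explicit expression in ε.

δ = min(1, ε/23)

Let ε > 0 be given. We want δ > 0 such that 0 < |u + 3| < δ implies |(4u^2 + 5u + 7) − 28| < ε.
(4u^2 + 5u + 7) − 28 = 4u^2 + 5u - 21 = (u + 3)(4u - 7).
So |(4u^2 + 5u + 7) − 28| = |u + 3|·|4u - 7|.
Assume first that |u + 3| < 1, so |u| < 4. Then |4u - 7| ≤ 4·4 + 7 = 23.
Hence |(4u^2 + 5u + 7) − 28| ≤ 23|u + 3| < ε provided |u + 3| < ε/23.
Choosing δ = min(1, ε/23) ensures both conditions, hence |(4u^2 + 5u + 7) − 28| < ε.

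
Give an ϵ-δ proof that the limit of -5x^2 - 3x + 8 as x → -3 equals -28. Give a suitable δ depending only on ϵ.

δ = min(1, ϵ/32)

Suppose ϵ > 0. We want δ > 0 such that 0 < |x + 3| < δ implies |(-5x^2 - 3x + 8) + 28| < ϵ.
(-5x^2 - 3x + 8) + 28 = -5x^2 - 3x + 36 = (x + 3)(-5x + 12).
So |(-5x^2 - 3x + 8) + 28| = |x + 3|·|-5x + 12|.
Assume first that |x + 3| < 1, so |x| < 4. Then |-5x + 12| ≤ 5·4 + 12 = 32.
Hence |(-5x^2 - 3x + 8) + 28| ≤ 32|x + 3| < ϵ provided |x + 3| < ϵ/32.
Take δ = min(1, ϵ/32). Then 0 < |x + 3| < δ gives both |x + 3| < 1 and |x + 3| < ϵ/32, so |(-5x^2 - 3x + 8) + 28| < ϵ.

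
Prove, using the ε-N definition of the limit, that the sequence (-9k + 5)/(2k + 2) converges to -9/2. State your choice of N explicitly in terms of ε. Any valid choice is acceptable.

N = 7/ε

Fix ε > 0. For k ≥ 1, |(-9k + 5)/(2k + 2) + 9/2| = |28|/(2(2k + 2)) = 28/(2(2k + 2)).
Since 2k + 2 ≥ 2k for k ≥ 1, this is ≤ 28/(2·2k) = 7/k.
So |(-9k + 5)/(2k + 2) + 9/2| < ε whenever k > 7/ε.
Take N = 7/ε. If k > N then |(-9k + 5)/(2k + 2) + 9/2| ≤ 7/k < ε.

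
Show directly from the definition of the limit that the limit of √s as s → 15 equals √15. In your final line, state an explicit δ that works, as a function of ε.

δ = min(15, √15·ε)

Let ε > 0 be given. We want δ > 0 such that 0 < |s − 15| < δ implies |√s − √15| < ε.
Multiplying by the conjugate, |√s − √15| = |s − 15|/(√s + √15).
Restrict δ ≤ 15 so that |s − 15| < 15 forces s > 0, and then √s + √15 > √15.
Hence |√s − √15| < |s − 15|/√15, which is < ε once |s − 15| < √15·ε.
Take δ = min(15, √15·ε). If 0 < |s − 15| < δ then s > 0 and |√s − √15| < |s − 15|/√15 < ε.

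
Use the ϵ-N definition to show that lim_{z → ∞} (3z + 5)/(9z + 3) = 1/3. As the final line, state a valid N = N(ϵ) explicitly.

N = (4/9)/ϵ

Let ϵ > 0 be given. We seek N > 0 such that z > N implies |(3z + 5)/(9z + 3) − (1/3)| < ϵ.
(3z + 5)/(9z + 3) − (1/3) = (9(3z + 5) − 3(9z + 3)) / (9(9z + 3)) = 36/(9(9z + 3)).
For z > 0 we have 9z + 3 > 9z, so |(3z + 5)/(9z + 3) − (1/3)| = 36/(9(9z + 3)) < 36/(9·9z) = (4/9)/z.
Thus |(3z + 5)/(9z + 3) − (1/3)| < ϵ whenever z > (4/9)/ϵ.
Take N = (4/9)/ϵ. If z > N then |(3z + 5)/(9z + 3) − (1/3)| < (4/9)/z < ϵ.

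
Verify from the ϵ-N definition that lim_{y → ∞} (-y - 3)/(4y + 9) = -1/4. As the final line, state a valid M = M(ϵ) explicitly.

Let ϵ > 0. We seek M > 0 such that y > M implies |(-y - 3)/(4y + 9) + 1/4| < ϵ.
(-y - 3)/(4y + 9) + 1/4 = (4(-y - 3) − (-1)(4y + 9)) / (4(4y + 9)) = -3/(4(4y + 9)).
For y > 0 we have 4y + 9 > 4y, so |(-y - 3)/(4y + 9) + 1/4| = 3/(4(4y + 9)) < 3/(4·4y) = (3/16)/y.
Thus |(-y - 3)/(4y + 9) + 1/4| < ϵ whenever y > (3/16)/ϵ.
Take M = (3/16)/ϵ. If y > M then |(-y - 3)/(4y + 9) + 1/4| < (3/16)/y < ϵ.

M = (3/16)/ϵ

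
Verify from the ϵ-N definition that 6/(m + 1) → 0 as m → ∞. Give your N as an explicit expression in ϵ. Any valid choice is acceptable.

Let ϵ > 0. For m ≥ 1, |6/(m + 1) − 0| = 6/(m + 1) ≤ 6/m.
We need 6/m < ϵ, i.e. m > 6/ϵ.
Take N = 6/ϵ. If m > N then |6/(m + 1)| ≤ 6/m < ϵ.

N = 6/ϵ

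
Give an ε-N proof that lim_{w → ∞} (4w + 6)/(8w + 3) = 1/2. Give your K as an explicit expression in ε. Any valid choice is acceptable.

K = (9/16)/ε

Fix ε > 0. We seek K > 0 such that w > K implies |(4w + 6)/(8w + 3) − (1/2)| < ε.
(4w + 6)/(8w + 3) − (1/2) = (8(4w + 6) − 4(8w + 3)) / (8(8w + 3)) = 36/(8(8w + 3)).
For w > 0 we have 8w + 3 > 8w, so |(4w + 6)/(8w + 3) − (1/2)| = 36/(8(8w + 3)) < 36/(8·8w) = (9/16)/w.
Thus |(4w + 6)/(8w + 3) − (1/2)| < ε whenever w > (9/16)/ε.
Take K = (9/16)/ε. If w > K then |(4w + 6)/(8w + 3) − (1/2)| < (9/16)/w < ε.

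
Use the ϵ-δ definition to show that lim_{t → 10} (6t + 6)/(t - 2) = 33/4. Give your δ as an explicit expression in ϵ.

δ = min(4, (16/9)ϵ)

Fix ϵ > 0. We want δ > 0 with 0 < |t − 10| < δ ⇒ |(6t + 6)/(t - 2) − (33/4)| < ϵ.
Combining over a common denominator, (6t + 6)/(t - 2) − (33/4) = [(6t + 6)·8 − 66·(t - 2)] / [8·(t - 2)] = -18(t − 10) / (8(t - 2)).
So |(6t + 6)/(t - 2) − (33/4)| = 18|t − 10| / (8·|t − 2|).
Restrict δ ≤ 4. Then |t − 10| < 4 gives |t − 2| = |(t − 10) + 8| ≥ 8 − 4 = 4.
Hence |(6t + 6)/(t - 2) − (33/4)| < 18|t − 10|/(8·4) = (9/16)|t − 10|, which is < ϵ once |t − 10| < (16/9)ϵ.
Take δ = min(4, (16/9)ϵ). Then 0 < |t − 10| < δ forces both bounds, so |(6t + 6)/(t - 2) − (33/4)| < ϵ.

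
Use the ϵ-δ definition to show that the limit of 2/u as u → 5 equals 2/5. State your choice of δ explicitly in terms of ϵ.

δ = min(5/2, (25/4)ϵ)

Let ϵ > 0. We seek δ > 0 such that 0 < |u − 5| < δ implies |2/u − (2/5)| < ϵ.
|2/u − (2/5)| = 2·|5 − u|/(5·|u|) = 2|u − 5|/(5|u|).
Require δ ≤ 5/2 so that |u| > 5 − 5/2 = 5/2, hence 5|u| > 25/2.
Then |2/u − (2/5)| < 2|u − 5|/(25/2), which is < ϵ when |u − 5| < (25/4)ϵ.
Take δ = min(5/2, (25/4)ϵ). Then 0 < |u − 5| < δ gives both |u − 5| < 5/2 and |u − 5| < (25/4)ϵ, so |2/u − (2/5)| < ϵ.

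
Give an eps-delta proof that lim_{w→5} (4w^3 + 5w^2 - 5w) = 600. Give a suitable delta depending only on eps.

delta = min(1, eps/414)

Fix eps > 0. We want delta > 0 such that 0 < |w − 5| < delta implies |(4w^3 + 5w^2 - 5w) − 600| < eps.
(4w^3 + 5w^2 - 5w) − 600 = 4w^3 + 5w^2 - 5w - 600 = (w − 5)(4w^2 + 25w + 120).
So |(4w^3 + 5w^2 - 5w) − 600| = |w − 5|·|4w^2 + 25w + 120|.
Assume first that |w − 5| < 1, so |w| < 6. Then |4w^2 + 25w + 120| ≤ 4·6^2 + 25·6 + 120 = 414.
Hence |(4w^3 + 5w^2 - 5w) − 600| ≤ 414|w − 5| < eps provided |w − 5| < eps/414.
Choosing delta = min(1, eps/414) ensures both conditions, hence |(4w^3 + 5w^2 - 5w) − 600| < eps.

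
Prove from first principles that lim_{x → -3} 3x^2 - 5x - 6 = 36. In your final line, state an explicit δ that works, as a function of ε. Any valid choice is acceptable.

δ = min(1, ε/26)

Suppose ε > 0. We want δ > 0 such that 0 < |x + 3| < δ implies |(3x^2 - 5x - 6) − 36| < ε.
(3x^2 - 5x - 6) − 36 = 3x^2 - 5x - 42 = (x + 3)(3x - 14).
So |(3x^2 - 5x - 6) − 36| = |x + 3|·|3x - 14|.
Assume first that |x + 3| < 1, so |x| < 4. Then |3x - 14| ≤ 3·4 + 14 = 26.
Hence |(3x^2 - 5x - 6) − 36| ≤ 26|x + 3| < ε provided |x + 3| < ε/26.
Choosing δ = min(1, ε/26) ensures both conditions, hence |(3x^2 - 5x - 6) − 36| < ε.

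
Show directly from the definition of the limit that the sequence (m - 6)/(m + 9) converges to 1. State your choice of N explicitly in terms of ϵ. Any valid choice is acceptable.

N = 15/ϵ

Fix ϵ > 0. For m ≥ 1, |(m - 6)/(m + 9) − 1| = |-15|/((m + 9)) = 15/((m + 9)).
Since m + 9 ≥ m for m ≥ 1, this is ≤ 15/(m) = 15/m.
So |(m - 6)/(m + 9) − 1| < ϵ whenever m > 15/ϵ.
Take N = 15/ϵ. If m > N then |(m - 6)/(m + 9) − 1| ≤ 15/m < ϵ.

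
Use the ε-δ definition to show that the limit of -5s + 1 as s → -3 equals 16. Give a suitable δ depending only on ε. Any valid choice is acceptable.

δ = ε/5

Let ε > 0 be given. We need δ > 0 so that 0 < |s + 3| < δ implies |(-5s + 1) − 16| < ε.
|(-5s + 1) − 16| = |-5s - 15| = 5|s + 3|.
Thus it suffices that |s + 3| < ε/5.
Choosing δ = ε/5 gives |(-5s + 1) − 16| = 5|s + 3| < ε whenever |s + 3| < δ.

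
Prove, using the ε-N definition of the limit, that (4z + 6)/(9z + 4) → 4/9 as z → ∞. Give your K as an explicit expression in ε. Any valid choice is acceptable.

K = (38/81)/ε

Let ε > 0. We seek K > 0 such that z > K implies |(4z + 6)/(9z + 4) − (4/9)| < ε.
(4z + 6)/(9z + 4) − (4/9) = (9(4z + 6) − 4(9z + 4)) / (9(9z + 4)) = 38/(9(9z + 4)).
For z > 0 we have 9z + 4 > 9z, so |(4z + 6)/(9z + 4) − (4/9)| = 38/(9(9z + 4)) < 38/(9·9z) = (38/81)/z.
Thus |(4z + 6)/(9z + 4) − (4/9)| < ε whenever z > (38/81)/ε.
Take K = (38/81)/ε. If z > K then |(4z + 6)/(9z + 4) − (4/9)| < (38/81)/z < ε.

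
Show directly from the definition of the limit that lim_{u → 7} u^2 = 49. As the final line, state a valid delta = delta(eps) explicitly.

Let eps > 0 be given. We seek delta > 0 with 0 < |u − 7| < delta ⇒ |u^2 − 49| < eps.
Factor: u^2 − 49 = (u − 7)(u + 7), so |u^2 − 49| = |u − 7|·|u + 7|.
Restrict delta ≤ 2. Then |u − 7| < 2 gives |u| < 9, so by the triangle inequality |u + 7| ≤ 9 + 7 = 16.
Hence |u^2 − 49| ≤ 16|u − 7|, which is < eps once |u − 7| < eps/16.
Take delta = min(2, eps/16). If 0 < |u − 7| < delta then both bounds hold and |u^2 − 49| ≤ 16|u − 7| < 16·(eps/16) = eps.

delta = min(2, eps/16)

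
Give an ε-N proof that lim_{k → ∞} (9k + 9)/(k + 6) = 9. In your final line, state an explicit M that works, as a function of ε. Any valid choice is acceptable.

Suppose ε > 0. For k ≥ 1, |(9k + 9)/(k + 6) − 9| = |-45|/((k + 6)) = 45/((k + 6)).
Since k + 6 ≥ k for k ≥ 1, this is ≤ 45/(k) = 45/k.
So |(9k + 9)/(k + 6) − 9| < ε whenever k > 45/ε.
Take M = 45/ε. If k > M then |(9k + 9)/(k + 6) − 9| ≤ 45/k < ε.

M = 45/ε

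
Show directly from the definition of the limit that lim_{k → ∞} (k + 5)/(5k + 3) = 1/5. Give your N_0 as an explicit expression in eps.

N_0 = (22/25)/eps

Let eps > 0. For k ≥ 1, |(k + 5)/(5k + 3) − (1/5)| = |22|/(5(5k + 3)) = 22/(5(5k + 3)).
Since 5k + 3 ≥ 5k for k ≥ 1, this is ≤ 22/(5·5k) = (22/25)/k.
So |(k + 5)/(5k + 3) − (1/5)| < eps whenever k > (22/25)/eps.
Take N_0 = (22/25)/eps. If k > N_0 then |(k + 5)/(5k + 3) − (1/5)| ≤ (22/25)/k < eps.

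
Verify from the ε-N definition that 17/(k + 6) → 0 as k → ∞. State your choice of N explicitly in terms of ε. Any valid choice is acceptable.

Let ε > 0 be given. For k ≥ 1, |17/(k + 6) − 0| = 17/(k + 6) ≤ 17/k.
We need 17/k < ε, i.e. k > 17/ε.
Take N = 17/ε. If k > N then |17/(k + 6)| ≤ 17/k < ε.

N = 17/ε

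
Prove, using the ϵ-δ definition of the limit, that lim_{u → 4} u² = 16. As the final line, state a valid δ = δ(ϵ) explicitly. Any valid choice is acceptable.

Suppose ϵ > 0. We seek δ > 0 with 0 < |u − 4| < δ ⇒ |u² − 16| < ϵ.
Factor: u² − 16 = (u − 4)(u + 4), so |u² − 16| = |u − 4|·|u + 4|.
Impose δ ≤ 1 so that |u| < 5; then |u + 4| ≤ 9.
Hence |u² − 16| ≤ 9|u − 4|, which is < ϵ once |u − 4| < ϵ/9.
Take δ = min(1, ϵ/9). If 0 < |u − 4| < δ then both bounds hold and |u² − 16| ≤ 9|u − 4| < 9·(ϵ/9) = ϵ.

δ = min(1, ϵ/9)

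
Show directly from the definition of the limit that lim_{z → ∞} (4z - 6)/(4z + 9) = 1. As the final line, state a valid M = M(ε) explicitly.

M = (15/4)/ε

Let ε > 0 be given. We seek M > 0 such that z > M implies |(4z - 6)/(4z + 9) − 1| < ε.
(4z - 6)/(4z + 9) − 1 = (4(4z - 6) − 4(4z + 9)) / (4(4z + 9)) = -60/(4(4z + 9)).
For z > 0 we have 4z + 9 > 4z, so |(4z - 6)/(4z + 9) − 1| = 60/(4(4z + 9)) < 60/(4·4z) = (15/4)/z.
Thus |(4z - 6)/(4z + 9) − 1| < ε whenever z > (15/4)/ε.
Take M = (15/4)/ε. If z > M then |(4z - 6)/(4z + 9) − 1| < (15/4)/z < ε.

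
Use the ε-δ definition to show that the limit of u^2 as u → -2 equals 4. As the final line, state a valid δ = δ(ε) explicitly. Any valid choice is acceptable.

Suppose ε > 0. We seek δ > 0 with 0 < |u + 2| < δ ⇒ |u^2 − 4| < ε.
Factor: u^2 − 4 = (u + 2)(u - 2), so |u^2 − 4| = |u + 2|·|u - 2|.
Impose δ ≤ 2 so that |u| < 4; then |u - 2| ≤ 6.
Hence |u^2 − 4| ≤ 6|u + 2|, which is < ε once |u + 2| < ε/6.
Take δ = min(2, ε/6). If 0 < |u + 2| < δ then both bounds hold and |u^2 − 4| ≤ 6|u + 2| < 6·(ε/6) = ε.

δ = min(2, ε/6)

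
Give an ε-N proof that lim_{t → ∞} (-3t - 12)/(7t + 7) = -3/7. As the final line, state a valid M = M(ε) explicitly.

Let ε > 0. We seek M > 0 such that t > M implies |(-3t - 12)/(7t + 7) + 3/7| < ε.
(-3t - 12)/(7t + 7) + 3/7 = (7(-3t - 12) − (-3)(7t + 7)) / (7(7t + 7)) = -63/(7(7t + 7)).
For t > 0 we have 7t + 7 > 7t, so |(-3t - 12)/(7t + 7) + 3/7| = 63/(7(7t + 7)) < 63/(7·7t) = (9/7)/t.
Thus |(-3t - 12)/(7t + 7) + 3/7| < ε whenever t > (9/7)/ε.
Take M = (9/7)/ε. If t > M then |(-3t - 12)/(7t + 7) + 3/7| < (9/7)/t < ε.

M = (9/7)/ε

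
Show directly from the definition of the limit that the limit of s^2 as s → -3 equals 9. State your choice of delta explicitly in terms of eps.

delta = min(1, eps/7)

Fix eps > 0. We seek delta > 0 with 0 < |s + 3| < delta ⇒ |s^2 − 9| < eps.
Factor: s^2 − 9 = (s + 3)(s - 3), so |s^2 − 9| = |s + 3|·|s - 3|.
Restrict delta ≤ 1. Then |s + 3| < 1 gives |s| < 4, so by the triangle inequality |s - 3| ≤ 4 + 3 = 7.
Hence |s^2 − 9| ≤ 7|s + 3|, which is < eps once |s + 3| < eps/7.
Take delta = min(1, eps/7). If 0 < |s + 3| < delta then both bounds hold and |s^2 − 9| ≤ 7|s + 3| < 7·(eps/7) = eps.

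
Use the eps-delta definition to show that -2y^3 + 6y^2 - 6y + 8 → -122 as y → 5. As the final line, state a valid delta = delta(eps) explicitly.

Let eps > 0. We want delta > 0 such that 0 < |y − 5| < delta implies |(-2y^3 + 6y^2 - 6y + 8) + 122| < eps.
(-2y^3 + 6y^2 - 6y + 8) + 122 = -2y^3 + 6y^2 - 6y + 130 = (y − 5)(-2y^2 - 4y - 26).
So |(-2y^3 + 6y^2 - 6y + 8) + 122| = |y − 5|·|-2y^2 - 4y - 26|.
Require delta ≤ 1. Then |y − 5| < 1 gives |y| < 6, and by the triangle inequality |-2y^2 - 4y - 26| ≤ 2·6^2 + 4·6 + 26 = 122.
Hence |(-2y^3 + 6y^2 - 6y + 8) + 122| ≤ 122|y − 5| < eps provided |y − 5| < eps/122.
Take delta = min(1, eps/122). Then 0 < |y − 5| < delta gives both |y − 5| < 1 and |y − 5| < eps/122, so |(-2y^3 + 6y^2 - 6y + 8) + 122| < eps.

delta = min(1, eps/122)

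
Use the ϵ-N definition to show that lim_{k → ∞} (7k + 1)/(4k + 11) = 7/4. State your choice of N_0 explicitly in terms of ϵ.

Let ϵ > 0 be given. For k ≥ 1, |(7k + 1)/(4k + 11) − (7/4)| = |-73|/(4(4k + 11)) = 73/(4(4k + 11)).
Since 4k + 11 ≥ 4k for k ≥ 1, this is ≤ 73/(4·4k) = (73/16)/k.
So |(7k + 1)/(4k + 11) − (7/4)| < ϵ whenever k > (73/16)/ϵ.
Take N_0 = (73/16)/ϵ. If k > N_0 then |(7k + 1)/(4k + 11) − (7/4)| ≤ (73/16)/k < ϵ.

N_0 = (73/16)/ϵ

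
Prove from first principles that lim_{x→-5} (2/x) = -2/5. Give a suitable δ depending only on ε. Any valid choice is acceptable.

Fix ε > 0. We seek δ > 0 such that 0 < |x + 5| < δ implies |2/x + 2/5| < ε.
|2/x + 2/5| = 2·|-5 − x|/(5·|x|) = 2|x + 5|/(5|x|).
Restrict δ ≤ 5/2. Then |x + 5| < 5/2 gives |x| > 5/2, so 5|x| > 25/2.
Then |2/x + 2/5| < 2|x + 5|/(25/2), which is < ε when |x + 5| < (25/4)ε.
Take δ = min(5/2, (25/4)ε). Then 0 < |x + 5| < δ gives both |x + 5| < 5/2 and |x + 5| < (25/4)ε, so |2/x + 2/5| < ε.

δ = min(5/2, (25/4)ε)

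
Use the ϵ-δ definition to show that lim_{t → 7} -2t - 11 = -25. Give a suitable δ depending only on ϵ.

Let ϵ > 0. We need δ > 0 so that 0 < |t − 7| < δ implies |(-2t - 11) + 25| < ϵ.
|(-2t - 11) + 25| = |-2t + 14| = 2|t − 7|.
Thus it suffices that |t − 7| < ϵ/2.
Choosing δ = ϵ/2 gives |(-2t - 11) + 25| = 2|t − 7| < ϵ whenever |t − 7| < δ.

δ = ϵ/2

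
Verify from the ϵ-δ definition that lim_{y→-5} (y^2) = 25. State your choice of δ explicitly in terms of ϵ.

δ = min(1, ϵ/11)

Let ϵ > 0. We seek δ > 0 with 0 < |y + 5| < δ ⇒ |y^2 − 25| < ϵ.
Factor: y^2 − 25 = (y + 5)(y - 5), so |y^2 − 25| = |y + 5|·|y - 5|.
Impose δ ≤ 1 so that |y| < 6; then |y - 5| ≤ 11.
Hence |y^2 − 25| ≤ 11|y + 5|, which is < ϵ once |y + 5| < ϵ/11.
Take δ = min(1, ϵ/11). If 0 < |y + 5| < δ then both bounds hold and |y^2 − 25| ≤ 11|y + 5| < 11·(ϵ/11) = ϵ.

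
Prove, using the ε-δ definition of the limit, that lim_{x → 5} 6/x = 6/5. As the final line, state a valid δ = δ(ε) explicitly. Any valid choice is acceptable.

δ = min(5/2, (25/12)ε)

Let ε > 0 be given. We seek δ > 0 such that 0 < |x − 5| < δ implies |6/x − (6/5)| < ε.
|6/x − (6/5)| = 6·|5 − x|/(5·|x|) = 6|x − 5|/(5|x|).
Restrict δ ≤ 5/2. Then |x − 5| < 5/2 gives |x| > 5/2, so 5|x| > 25/2.
Then |6/x − (6/5)| < 6|x − 5|/(25/2), which is < ε when |x − 5| < (25/12)ε.
Take δ = min(5/2, (25/12)ε). Then 0 < |x − 5| < δ gives both |x − 5| < 5/2 and |x − 5| < (25/12)ε, so |6/x − (6/5)| < ε.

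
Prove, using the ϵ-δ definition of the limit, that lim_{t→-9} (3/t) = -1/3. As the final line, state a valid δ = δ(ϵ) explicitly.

δ = min(9/2, (27/2)ϵ)

Let ϵ > 0 be given. We seek δ > 0 such that 0 < |t + 9| < δ implies |3/t + 1/3| < ϵ.
|3/t + 1/3| = 3·|-9 − t|/(9·|t|) = 3|t + 9|/(9|t|).
Restrict δ ≤ 9/2. Then |t + 9| < 9/2 gives |t| > 9/2, so 9|t| > 81/2.
Then |3/t + 1/3| < 3|t + 9|/(81/2), which is < ϵ when |t + 9| < (27/2)ϵ.
Take δ = min(9/2, (27/2)ϵ). Then 0 < |t + 9| < δ gives both |t + 9| < 9/2 and |t + 9| < (27/2)ϵ, so |3/t + 1/3| < ϵ.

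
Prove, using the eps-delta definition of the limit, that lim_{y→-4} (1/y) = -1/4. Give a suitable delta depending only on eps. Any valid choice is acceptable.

Fix eps > 0. We seek delta > 0 such that 0 < |y + 4| < delta implies |1/y + 1/4| < eps.
|1/y + 1/4| = |-4 − y|/(4·|y|) = |y + 4|/(4|y|).
Require delta ≤ 2 so that |y| > 4 − 2 = 2, hence 4|y| > 8.
Then |1/y + 1/4| < |y + 4|/8, which is < eps when |y + 4| < 8eps.
Take delta = min(2, 8eps). Then 0 < |y + 4| < delta gives both |y + 4| < 2 and |y + 4| < 8eps, so |1/y + 1/4| < eps.

delta = min(2, 8eps)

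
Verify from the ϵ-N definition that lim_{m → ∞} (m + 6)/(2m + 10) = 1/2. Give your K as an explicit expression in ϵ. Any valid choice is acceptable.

K = (1/2)/ϵ

Fix ϵ > 0. For m ≥ 1, |(m + 6)/(2m + 10) − (1/2)| = |2|/(2(2m + 10)) = 2/(2(2m + 10)).
Since 2m + 10 ≥ 2m for m ≥ 1, this is ≤ 2/(2·2m) = (1/2)/m.
So |(m + 6)/(2m + 10) − (1/2)| < ϵ whenever m > (1/2)/ϵ.
Take K = (1/2)/ϵ. If m > K then |(m + 6)/(2m + 10) − (1/2)| ≤ (1/2)/m < ϵ.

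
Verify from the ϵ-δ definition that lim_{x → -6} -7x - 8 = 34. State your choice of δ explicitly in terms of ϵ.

Suppose ϵ > 0. We need δ > 0 so that 0 < |x + 6| < δ implies |(-7x - 8) − 34| < ϵ.
|(-7x - 8) − 34| = |-7x - 42| = 7|x + 6|.
Thus it suffices that |x + 6| < ϵ/7.
Take δ = ϵ/7. If 0 < |x + 6| < δ then |(-7x - 8) − 34| = 7|x + 6| < 7·(ϵ/7) = ϵ.

δ = ϵ/7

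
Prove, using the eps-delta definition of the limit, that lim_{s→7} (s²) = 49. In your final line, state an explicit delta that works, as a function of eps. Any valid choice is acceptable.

Let eps > 0 be given. We seek delta > 0 with 0 < |s − 7| < delta ⇒ |s² − 49| < eps.
Factor: s² − 49 = (s − 7)(s + 7), so |s² − 49| = |s − 7|·|s + 7|.
Impose delta ≤ 1 so that |s| < 8; then |s + 7| ≤ 15.
Hence |s² − 49| ≤ 15|s − 7|, which is < eps once |s − 7| < eps/15.
Take delta = min(1, eps/15). If 0 < |s − 7| < delta then both bounds hold and |s² − 49| ≤ 15|s − 7| < 15·(eps/15) = eps.

delta = min(1, eps/15)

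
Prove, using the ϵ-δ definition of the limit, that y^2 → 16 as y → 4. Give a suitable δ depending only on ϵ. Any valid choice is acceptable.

δ = min(2, ϵ/10)

Let ϵ > 0. We seek δ > 0 with 0 < |y − 4| < δ ⇒ |y^2 − 16| < ϵ.
Factor: y^2 − 16 = (y − 4)(y + 4), so |y^2 − 16| = |y − 4|·|y + 4|.
Restrict δ ≤ 2. Then |y − 4| < 2 gives |y| < 6, so by the triangle inequality |y + 4| ≤ 6 + 4 = 10.
Hence |y^2 − 16| ≤ 10|y − 4|, which is < ϵ once |y − 4| < ϵ/10.
Take δ = min(2, ϵ/10). If 0 < |y − 4| < δ then both bounds hold and |y^2 − 16| ≤ 10|y − 4| < 10·(ϵ/10) = ϵ.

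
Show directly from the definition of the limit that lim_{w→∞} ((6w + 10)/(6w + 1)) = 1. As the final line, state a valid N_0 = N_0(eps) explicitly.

N_0 = (3/2)/eps

Let eps > 0. We seek N_0 > 0 such that w > N_0 implies |(6w + 10)/(6w + 1) − 1| < eps.
(6w + 10)/(6w + 1) − 1 = (6(6w + 10) − 6(6w + 1)) / (6(6w + 1)) = 54/(6(6w + 1)).
For w > 0 we have 6w + 1 > 6w, so |(6w + 10)/(6w + 1) − 1| = 54/(6(6w + 1)) < 54/(6·6w) = (3/2)/w.
Thus |(6w + 10)/(6w + 1) − 1| < eps whenever w > (3/2)/eps.
Take N_0 = (3/2)/eps. If w > N_0 then |(6w + 10)/(6w + 1) − 1| < (3/2)/w < eps.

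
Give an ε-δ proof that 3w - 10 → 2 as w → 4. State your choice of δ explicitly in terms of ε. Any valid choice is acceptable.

δ = ε/3

Let ε > 0. We need δ > 0 so that 0 < |w − 4| < δ implies |(3w - 10) − 2| < ε.
Since (3w - 10) − 2 = 3(w − 4), we have |(3w - 10) − 2| = 3|w − 4|.
Thus it suffices that |w − 4| < ε/3.
Take δ = ε/3. If 0 < |w − 4| < δ then |(3w - 10) − 2| = 3|w − 4| < 3·(ε/3) = ε.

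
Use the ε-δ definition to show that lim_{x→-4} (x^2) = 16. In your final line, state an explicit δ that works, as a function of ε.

δ = min(1, ε/9)

Let ε > 0 be given. We seek δ > 0 with 0 < |x + 4| < δ ⇒ |x^2 − 16| < ε.
Factor: x^2 − 16 = (x + 4)(x - 4), so |x^2 − 16| = |x + 4|·|x - 4|.
Impose δ ≤ 1 so that |x| < 5; then |x - 4| ≤ 9.
Hence |x^2 − 16| ≤ 9|x + 4|, which is < ε once |x + 4| < ε/9.
Take δ = min(1, ε/9). If 0 < |x + 4| < δ then both bounds hold and |x^2 − 16| ≤ 9|x + 4| < 9·(ε/9) = ε.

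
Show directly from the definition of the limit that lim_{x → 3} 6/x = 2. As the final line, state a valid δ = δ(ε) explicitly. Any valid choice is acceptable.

Let ε > 0. We seek δ > 0 such that 0 < |x − 3| < δ implies |6/x − 2| < ε.
|6/x − 2| = 6·|3 − x|/(3·|x|) = 6|x − 3|/(3|x|).
Restrict δ ≤ 3/2. Then |x − 3| < 3/2 gives |x| > 3/2, so 3|x| > 9/2.
Then |6/x − 2| < 6|x − 3|/(9/2), which is < ε when |x − 3| < (3/4)ε.
Take δ = min(3/2, (3/4)ε). Then 0 < |x − 3| < δ gives both |x − 3| < 3/2 and |x − 3| < (3/4)ε, so |6/x − 2| < ε.

δ = min(3/2, (3/4)ε)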